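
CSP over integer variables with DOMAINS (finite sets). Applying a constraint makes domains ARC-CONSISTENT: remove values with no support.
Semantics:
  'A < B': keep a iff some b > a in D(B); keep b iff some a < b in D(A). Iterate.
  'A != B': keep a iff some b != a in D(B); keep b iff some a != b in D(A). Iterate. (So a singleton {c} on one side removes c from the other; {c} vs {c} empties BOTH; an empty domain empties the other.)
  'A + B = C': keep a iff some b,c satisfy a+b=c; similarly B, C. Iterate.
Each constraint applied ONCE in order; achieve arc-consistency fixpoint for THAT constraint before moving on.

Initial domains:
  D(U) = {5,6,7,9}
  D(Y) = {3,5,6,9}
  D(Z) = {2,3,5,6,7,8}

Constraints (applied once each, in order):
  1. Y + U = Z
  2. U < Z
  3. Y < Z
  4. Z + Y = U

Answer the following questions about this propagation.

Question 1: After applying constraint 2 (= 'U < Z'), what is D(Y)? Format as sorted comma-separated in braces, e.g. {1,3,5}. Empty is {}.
Answer: {3}

Derivation:
Constraint 1 (Y + U = Z) on D(Y)={3,5,6,9} D(U)={5,6,7,9} D(Z)={2,3,5,6,7,8}: Y {3,5,6,9}->{3}; U {5,6,7,9}->{5}; Z {2,3,5,6,7,8}->{8}
Constraint 2 (U < Z) on D(U)={5} D(Z)={8}: no change
So after constraint 2: D(Y) = {3}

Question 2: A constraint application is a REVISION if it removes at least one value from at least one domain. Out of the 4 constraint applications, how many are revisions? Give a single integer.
Answer: 2

Derivation:
Constraint 1 (Y + U = Z) on D(Y)={3,5,6,9} D(U)={5,6,7,9} D(Z)={2,3,5,6,7,8}: Y {3,5,6,9}->{3}; U {5,6,7,9}->{5}; Z {2,3,5,6,7,8}->{8} => REVISION
Constraint 2 (U < Z) on D(U)={5} D(Z)={8}: no change => not a revision
Constraint 3 (Y < Z) on D(Y)={3} D(Z)={8}: no change => not a revision
Constraint 4 (Z + Y = U) on D(Z)={8} D(Y)={3} D(U)={5}: Z {8}->{}; Y {3}->{}; U {5}->{} => REVISION
Total revisions = 2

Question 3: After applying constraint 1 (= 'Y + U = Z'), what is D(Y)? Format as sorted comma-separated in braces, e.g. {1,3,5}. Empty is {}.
Constraint 1 (Y + U = Z) on D(Y)={3,5,6,9} D(U)={5,6,7,9} D(Z)={2,3,5,6,7,8}: Y {3,5,6,9}->{3}; U {5,6,7,9}->{5}; Z {2,3,5,6,7,8}->{8}
So after constraint 1: D(Y) = {3}

Answer: {3}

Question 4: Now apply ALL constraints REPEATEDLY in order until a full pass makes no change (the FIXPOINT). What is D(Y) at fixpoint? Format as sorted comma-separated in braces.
pass 0 (initial): D(Y)={3,5,6,9}
pass 1: U {5,6,7,9}->{}; Y {3,5,6,9}->{}; Z {2,3,5,6,7,8}->{}
pass 2: no change
Fixpoint after 2 passes: D(Y) = {}

Answer: {}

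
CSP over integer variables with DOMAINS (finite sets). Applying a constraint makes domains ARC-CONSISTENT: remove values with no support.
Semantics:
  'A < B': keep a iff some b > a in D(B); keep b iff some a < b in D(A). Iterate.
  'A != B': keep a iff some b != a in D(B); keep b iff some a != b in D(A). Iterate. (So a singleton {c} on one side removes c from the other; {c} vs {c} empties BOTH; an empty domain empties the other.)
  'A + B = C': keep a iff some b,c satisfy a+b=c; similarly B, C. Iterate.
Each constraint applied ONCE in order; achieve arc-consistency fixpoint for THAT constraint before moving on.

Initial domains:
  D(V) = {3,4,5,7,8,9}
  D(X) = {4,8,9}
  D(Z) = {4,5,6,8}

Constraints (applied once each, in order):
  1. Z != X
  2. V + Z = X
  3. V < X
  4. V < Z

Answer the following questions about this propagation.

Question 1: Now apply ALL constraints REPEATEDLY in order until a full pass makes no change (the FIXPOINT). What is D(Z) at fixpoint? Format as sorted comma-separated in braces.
Answer: {4,5,6}

Derivation:
pass 0 (initial): D(Z)={4,5,6,8}
pass 1: V {3,4,5,7,8,9}->{3,4,5}; X {4,8,9}->{8,9}; Z {4,5,6,8}->{4,5,6}
pass 2: no change
Fixpoint after 2 passes: D(Z) = {4,5,6}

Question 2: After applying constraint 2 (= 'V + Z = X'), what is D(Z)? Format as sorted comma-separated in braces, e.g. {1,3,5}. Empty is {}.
Constraint 1 (Z != X) on D(Z)={4,5,6,8} D(X)={4,8,9}: no change
Constraint 2 (V + Z = X) on D(V)={3,4,5,7,8,9} D(Z)={4,5,6,8} D(X)={4,8,9}: V {3,4,5,7,8,9}->{3,4,5}; Z {4,5,6,8}->{4,5,6}; X {4,8,9}->{8,9}
So after constraint 2: D(Z) = {4,5,6}

Answer: {4,5,6}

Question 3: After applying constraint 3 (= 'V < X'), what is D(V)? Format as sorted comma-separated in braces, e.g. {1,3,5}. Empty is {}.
Answer: {3,4,5}

Derivation:
Constraint 1 (Z != X) on D(Z)={4,5,6,8} D(X)={4,8,9}: no change
Constraint 2 (V + Z = X) on D(V)={3,4,5,7,8,9} D(Z)={4,5,6,8} D(X)={4,8,9}: V {3,4,5,7,8,9}->{3,4,5}; Z {4,5,6,8}->{4,5,6}; X {4,8,9}->{8,9}
Constraint 3 (V < X) on D(V)={3,4,5} D(X)={8,9}: no change
So after constraint 3: D(V) = {3,4,5}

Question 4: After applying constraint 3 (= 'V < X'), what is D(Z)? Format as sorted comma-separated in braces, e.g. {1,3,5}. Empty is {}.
Answer: {4,5,6}

Derivation:
Constraint 1 (Z != X) on D(Z)={4,5,6,8} D(X)={4,8,9}: no change
Constraint 2 (V + Z = X) on D(V)={3,4,5,7,8,9} D(Z)={4,5,6,8} D(X)={4,8,9}: V {3,4,5,7,8,9}->{3,4,5}; Z {4,5,6,8}->{4,5,6}; X {4,8,9}->{8,9}
Constraint 3 (V < X) on D(V)={3,4,5} D(X)={8,9}: no change
So after constraint 3: D(Z) = {4,5,6}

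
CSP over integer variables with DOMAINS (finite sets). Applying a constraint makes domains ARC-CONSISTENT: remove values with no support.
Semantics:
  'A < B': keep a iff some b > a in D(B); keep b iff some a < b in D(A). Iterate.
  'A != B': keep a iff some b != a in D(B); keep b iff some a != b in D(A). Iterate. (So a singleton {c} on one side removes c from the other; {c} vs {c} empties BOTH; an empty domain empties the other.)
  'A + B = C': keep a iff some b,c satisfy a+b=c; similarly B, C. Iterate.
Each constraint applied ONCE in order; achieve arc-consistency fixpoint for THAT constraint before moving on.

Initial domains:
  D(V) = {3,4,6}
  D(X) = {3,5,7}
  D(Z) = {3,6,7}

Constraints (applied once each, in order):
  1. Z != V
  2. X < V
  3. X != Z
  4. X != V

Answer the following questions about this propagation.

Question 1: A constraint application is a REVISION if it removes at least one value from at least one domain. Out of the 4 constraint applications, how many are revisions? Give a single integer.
Constraint 1 (Z != V) on D(Z)={3,6,7} D(V)={3,4,6}: no change => not a revision
Constraint 2 (X < V) on D(X)={3,5,7} D(V)={3,4,6}: X {3,5,7}->{3,5}; V {3,4,6}->{4,6} => REVISION
Constraint 3 (X != Z) on D(X)={3,5} D(Z)={3,6,7}: no change => not a revision
Constraint 4 (X != V) on D(X)={3,5} D(V)={4,6}: no change => not a revision
Total revisions = 1

Answer: 1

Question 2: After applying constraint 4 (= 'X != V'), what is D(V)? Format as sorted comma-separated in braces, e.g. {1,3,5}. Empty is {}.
Answer: {4,6}

Derivation:
Constraint 1 (Z != V) on D(Z)={3,6,7} D(V)={3,4,6}: no change
Constraint 2 (X < V) on D(X)={3,5,7} D(V)={3,4,6}: X {3,5,7}->{3,5}; V {3,4,6}->{4,6}
Constraint 3 (X != Z) on D(X)={3,5} D(Z)={3,6,7}: no change
Constraint 4 (X != V) on D(X)={3,5} D(V)={4,6}: no change
So after constraint 4: D(V) = {4,6}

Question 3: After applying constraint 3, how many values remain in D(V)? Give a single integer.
Answer: 2

Derivation:
Constraint 1 (Z != V) on D(Z)={3,6,7} D(V)={3,4,6}: no change
Constraint 2 (X < V) on D(X)={3,5,7} D(V)={3,4,6}: X {3,5,7}->{3,5}; V {3,4,6}->{4,6}
Constraint 3 (X != Z) on D(X)={3,5} D(Z)={3,6,7}: no change
So after constraint 3: D(V)={4,6}, size = 2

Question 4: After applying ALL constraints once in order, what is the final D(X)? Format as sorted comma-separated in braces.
Constraint 1 (Z != V) on D(Z)={3,6,7} D(V)={3,4,6}: no change
Constraint 2 (X < V) on D(X)={3,5,7} D(V)={3,4,6}: X {3,5,7}->{3,5}; V {3,4,6}->{4,6}
Constraint 3 (X != Z) on D(X)={3,5} D(Z)={3,6,7}: no change
Constraint 4 (X != V) on D(X)={3,5} D(V)={4,6}: no change
So after all 4 constraints: D(X) = {3,5}

Answer: {3,5}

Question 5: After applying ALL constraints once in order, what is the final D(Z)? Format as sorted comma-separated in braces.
Answer: {3,6,7}

Derivation:
Constraint 1 (Z != V) on D(Z)={3,6,7} D(V)={3,4,6}: no change
Constraint 2 (X < V) on D(X)={3,5,7} D(V)={3,4,6}: X {3,5,7}->{3,5}; V {3,4,6}->{4,6}
Constraint 3 (X != Z) on D(X)={3,5} D(Z)={3,6,7}: no change
Constraint 4 (X != V) on D(X)={3,5} D(V)={4,6}: no change
So after all 4 constraints: D(Z) = {3,6,7}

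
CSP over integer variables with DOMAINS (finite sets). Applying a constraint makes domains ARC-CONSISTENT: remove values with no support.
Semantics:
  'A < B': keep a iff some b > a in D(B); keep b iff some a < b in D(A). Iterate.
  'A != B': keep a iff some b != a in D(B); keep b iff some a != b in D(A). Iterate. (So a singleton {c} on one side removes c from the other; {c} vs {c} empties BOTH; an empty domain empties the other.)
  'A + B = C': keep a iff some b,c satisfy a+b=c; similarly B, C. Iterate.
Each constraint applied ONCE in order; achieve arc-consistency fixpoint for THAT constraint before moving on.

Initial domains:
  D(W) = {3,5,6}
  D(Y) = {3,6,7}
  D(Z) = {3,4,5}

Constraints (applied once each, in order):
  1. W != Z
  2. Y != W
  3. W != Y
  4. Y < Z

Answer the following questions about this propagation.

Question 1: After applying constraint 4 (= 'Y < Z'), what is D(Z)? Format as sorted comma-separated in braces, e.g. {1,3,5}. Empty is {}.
Constraint 1 (W != Z) on D(W)={3,5,6} D(Z)={3,4,5}: no change
Constraint 2 (Y != W) on D(Y)={3,6,7} D(W)={3,5,6}: no change
Constraint 3 (W != Y) on D(W)={3,5,6} D(Y)={3,6,7}: no change
Constraint 4 (Y < Z) on D(Y)={3,6,7} D(Z)={3,4,5}: Y {3,6,7}->{3}; Z {3,4,5}->{4,5}
So after constraint 4: D(Z) = {4,5}

Answer: {4,5}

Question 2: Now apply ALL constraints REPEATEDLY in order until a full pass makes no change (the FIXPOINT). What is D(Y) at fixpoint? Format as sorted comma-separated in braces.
pass 0 (initial): D(Y)={3,6,7}
pass 1: Y {3,6,7}->{3}; Z {3,4,5}->{4,5}
pass 2: W {3,5,6}->{5,6}
pass 3: no change
Fixpoint after 3 passes: D(Y) = {3}

Answer: {3}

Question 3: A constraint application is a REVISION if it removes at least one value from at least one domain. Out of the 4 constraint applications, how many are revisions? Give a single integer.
Constraint 1 (W != Z) on D(W)={3,5,6} D(Z)={3,4,5}: no change => not a revision
Constraint 2 (Y != W) on D(Y)={3,6,7} D(W)={3,5,6}: no change => not a revision
Constraint 3 (W != Y) on D(W)={3,5,6} D(Y)={3,6,7}: no change => not a revision
Constraint 4 (Y < Z) on D(Y)={3,6,7} D(Z)={3,4,5}: Y {3,6,7}->{3}; Z {3,4,5}->{4,5} => REVISION
Total revisions = 1

Answer: 1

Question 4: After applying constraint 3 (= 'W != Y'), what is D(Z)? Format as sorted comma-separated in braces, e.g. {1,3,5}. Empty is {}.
Constraint 1 (W != Z) on D(W)={3,5,6} D(Z)={3,4,5}: no change
Constraint 2 (Y != W) on D(Y)={3,6,7} D(W)={3,5,6}: no change
Constraint 3 (W != Y) on D(W)={3,5,6} D(Y)={3,6,7}: no change
So after constraint 3: D(Z) = {3,4,5}

Answer: {3,4,5}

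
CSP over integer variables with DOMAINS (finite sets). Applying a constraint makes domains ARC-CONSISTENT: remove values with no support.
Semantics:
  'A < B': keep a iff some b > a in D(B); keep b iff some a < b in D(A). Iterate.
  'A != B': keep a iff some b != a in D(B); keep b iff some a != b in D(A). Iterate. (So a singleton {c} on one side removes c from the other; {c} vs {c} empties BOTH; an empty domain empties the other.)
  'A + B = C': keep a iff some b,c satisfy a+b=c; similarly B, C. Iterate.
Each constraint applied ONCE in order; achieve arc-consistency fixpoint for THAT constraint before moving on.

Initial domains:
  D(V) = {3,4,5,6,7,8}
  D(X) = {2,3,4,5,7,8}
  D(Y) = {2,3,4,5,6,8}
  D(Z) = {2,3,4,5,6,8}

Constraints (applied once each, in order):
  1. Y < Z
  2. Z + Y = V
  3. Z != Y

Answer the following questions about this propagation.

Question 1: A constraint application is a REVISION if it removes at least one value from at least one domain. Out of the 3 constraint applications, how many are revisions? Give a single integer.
Answer: 2

Derivation:
Constraint 1 (Y < Z) on D(Y)={2,3,4,5,6,8} D(Z)={2,3,4,5,6,8}: Y {2,3,4,5,6,8}->{2,3,4,5,6}; Z {2,3,4,5,6,8}->{3,4,5,6,8} => REVISION
Constraint 2 (Z + Y = V) on D(Z)={3,4,5,6,8} D(Y)={2,3,4,5,6} D(V)={3,4,5,6,7,8}: Z {3,4,5,6,8}->{3,4,5,6}; Y {2,3,4,5,6}->{2,3,4,5}; V {3,4,5,6,7,8}->{5,6,7,8} => REVISION
Constraint 3 (Z != Y) on D(Z)={3,4,5,6} D(Y)={2,3,4,5}: no change => not a revision
Total revisions = 2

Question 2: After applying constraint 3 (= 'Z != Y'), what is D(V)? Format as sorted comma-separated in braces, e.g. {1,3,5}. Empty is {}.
Constraint 1 (Y < Z) on D(Y)={2,3,4,5,6,8} D(Z)={2,3,4,5,6,8}: Y {2,3,4,5,6,8}->{2,3,4,5,6}; Z {2,3,4,5,6,8}->{3,4,5,6,8}
Constraint 2 (Z + Y = V) on D(Z)={3,4,5,6,8} D(Y)={2,3,4,5,6} D(V)={3,4,5,6,7,8}: Z {3,4,5,6,8}->{3,4,5,6}; Y {2,3,4,5,6}->{2,3,4,5}; V {3,4,5,6,7,8}->{5,6,7,8}
Constraint 3 (Z != Y) on D(Z)={3,4,5,6} D(Y)={2,3,4,5}: no change
So after constraint 3: D(V) = {5,6,7,8}

Answer: {5,6,7,8}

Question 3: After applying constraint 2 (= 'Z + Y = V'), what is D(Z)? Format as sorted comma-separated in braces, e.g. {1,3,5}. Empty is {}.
Answer: {3,4,5,6}

Derivation:
Constraint 1 (Y < Z) on D(Y)={2,3,4,5,6,8} D(Z)={2,3,4,5,6,8}: Y {2,3,4,5,6,8}->{2,3,4,5,6}; Z {2,3,4,5,6,8}->{3,4,5,6,8}
Constraint 2 (Z + Y = V) on D(Z)={3,4,5,6,8} D(Y)={2,3,4,5,6} D(V)={3,4,5,6,7,8}: Z {3,4,5,6,8}->{3,4,5,6}; Y {2,3,4,5,6}->{2,3,4,5}; V {3,4,5,6,7,8}->{5,6,7,8}
So after constraint 2: D(Z) = {3,4,5,6}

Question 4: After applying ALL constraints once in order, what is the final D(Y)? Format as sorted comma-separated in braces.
Constraint 1 (Y < Z) on D(Y)={2,3,4,5,6,8} D(Z)={2,3,4,5,6,8}: Y {2,3,4,5,6,8}->{2,3,4,5,6}; Z {2,3,4,5,6,8}->{3,4,5,6,8}
Constraint 2 (Z + Y = V) on D(Z)={3,4,5,6,8} D(Y)={2,3,4,5,6} D(V)={3,4,5,6,7,8}: Z {3,4,5,6,8}->{3,4,5,6}; Y {2,3,4,5,6}->{2,3,4,5}; V {3,4,5,6,7,8}->{5,6,7,8}
Constraint 3 (Z != Y) on D(Z)={3,4,5,6} D(Y)={2,3,4,5}: no change
So after all 3 constraints: D(Y) = {2,3,4,5}

Answer: {2,3,4,5}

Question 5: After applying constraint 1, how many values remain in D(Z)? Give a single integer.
Answer: 5

Derivation:
Constraint 1 (Y < Z) on D(Y)={2,3,4,5,6,8} D(Z)={2,3,4,5,6,8}: Y {2,3,4,5,6,8}->{2,3,4,5,6}; Z {2,3,4,5,6,8}->{3,4,5,6,8}
So after constraint 1: D(Z)={3,4,5,6,8}, size = 5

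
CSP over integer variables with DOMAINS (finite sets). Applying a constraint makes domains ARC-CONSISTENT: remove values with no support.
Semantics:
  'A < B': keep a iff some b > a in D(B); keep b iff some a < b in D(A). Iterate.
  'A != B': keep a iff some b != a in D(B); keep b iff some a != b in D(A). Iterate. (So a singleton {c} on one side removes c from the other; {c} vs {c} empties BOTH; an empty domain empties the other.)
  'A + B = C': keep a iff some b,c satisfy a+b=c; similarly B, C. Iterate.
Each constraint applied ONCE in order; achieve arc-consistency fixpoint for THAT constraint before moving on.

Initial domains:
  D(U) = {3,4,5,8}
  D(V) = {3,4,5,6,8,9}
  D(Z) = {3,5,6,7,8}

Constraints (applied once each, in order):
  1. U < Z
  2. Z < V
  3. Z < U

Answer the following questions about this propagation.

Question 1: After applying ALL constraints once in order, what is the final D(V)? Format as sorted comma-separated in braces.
Constraint 1 (U < Z) on D(U)={3,4,5,8} D(Z)={3,5,6,7,8}: U {3,4,5,8}->{3,4,5}; Z {3,5,6,7,8}->{5,6,7,8}
Constraint 2 (Z < V) on D(Z)={5,6,7,8} D(V)={3,4,5,6,8,9}: V {3,4,5,6,8,9}->{6,8,9}
Constraint 3 (Z < U) on D(Z)={5,6,7,8} D(U)={3,4,5}: Z {5,6,7,8}->{}; U {3,4,5}->{}
So after all 3 constraints: D(V) = {6,8,9}

Answer: {6,8,9}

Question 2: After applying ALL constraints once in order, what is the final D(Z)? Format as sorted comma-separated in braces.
Constraint 1 (U < Z) on D(U)={3,4,5,8} D(Z)={3,5,6,7,8}: U {3,4,5,8}->{3,4,5}; Z {3,5,6,7,8}->{5,6,7,8}
Constraint 2 (Z < V) on D(Z)={5,6,7,8} D(V)={3,4,5,6,8,9}: V {3,4,5,6,8,9}->{6,8,9}
Constraint 3 (Z < U) on D(Z)={5,6,7,8} D(U)={3,4,5}: Z {5,6,7,8}->{}; U {3,4,5}->{}
So after all 3 constraints: D(Z) = {}

Answer: {}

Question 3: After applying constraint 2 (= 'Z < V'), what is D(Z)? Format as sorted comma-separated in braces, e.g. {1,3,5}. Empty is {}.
Constraint 1 (U < Z) on D(U)={3,4,5,8} D(Z)={3,5,6,7,8}: U {3,4,5,8}->{3,4,5}; Z {3,5,6,7,8}->{5,6,7,8}
Constraint 2 (Z < V) on D(Z)={5,6,7,8} D(V)={3,4,5,6,8,9}: V {3,4,5,6,8,9}->{6,8,9}
So after constraint 2: D(Z) = {5,6,7,8}

Answer: {5,6,7,8}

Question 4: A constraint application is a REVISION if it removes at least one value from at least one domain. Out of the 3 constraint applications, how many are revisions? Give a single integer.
Constraint 1 (U < Z) on D(U)={3,4,5,8} D(Z)={3,5,6,7,8}: U {3,4,5,8}->{3,4,5}; Z {3,5,6,7,8}->{5,6,7,8} => REVISION
Constraint 2 (Z < V) on D(Z)={5,6,7,8} D(V)={3,4,5,6,8,9}: V {3,4,5,6,8,9}->{6,8,9} => REVISION
Constraint 3 (Z < U) on D(Z)={5,6,7,8} D(U)={3,4,5}: Z {5,6,7,8}->{}; U {3,4,5}->{} => REVISION
Total revisions = 3

Answer: 3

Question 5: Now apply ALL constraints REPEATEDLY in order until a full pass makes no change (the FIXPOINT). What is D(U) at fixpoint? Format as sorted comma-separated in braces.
pass 0 (initial): D(U)={3,4,5,8}
pass 1: U {3,4,5,8}->{}; V {3,4,5,6,8,9}->{6,8,9}; Z {3,5,6,7,8}->{}
pass 2: V {6,8,9}->{}
pass 3: no change
Fixpoint after 3 passes: D(U) = {}

Answer: {}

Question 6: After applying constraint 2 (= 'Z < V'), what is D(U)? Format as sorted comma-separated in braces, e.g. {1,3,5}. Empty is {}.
Answer: {3,4,5}

Derivation:
Constraint 1 (U < Z) on D(U)={3,4,5,8} D(Z)={3,5,6,7,8}: U {3,4,5,8}->{3,4,5}; Z {3,5,6,7,8}->{5,6,7,8}
Constraint 2 (Z < V) on D(Z)={5,6,7,8} D(V)={3,4,5,6,8,9}: V {3,4,5,6,8,9}->{6,8,9}
So after constraint 2: D(U) = {3,4,5}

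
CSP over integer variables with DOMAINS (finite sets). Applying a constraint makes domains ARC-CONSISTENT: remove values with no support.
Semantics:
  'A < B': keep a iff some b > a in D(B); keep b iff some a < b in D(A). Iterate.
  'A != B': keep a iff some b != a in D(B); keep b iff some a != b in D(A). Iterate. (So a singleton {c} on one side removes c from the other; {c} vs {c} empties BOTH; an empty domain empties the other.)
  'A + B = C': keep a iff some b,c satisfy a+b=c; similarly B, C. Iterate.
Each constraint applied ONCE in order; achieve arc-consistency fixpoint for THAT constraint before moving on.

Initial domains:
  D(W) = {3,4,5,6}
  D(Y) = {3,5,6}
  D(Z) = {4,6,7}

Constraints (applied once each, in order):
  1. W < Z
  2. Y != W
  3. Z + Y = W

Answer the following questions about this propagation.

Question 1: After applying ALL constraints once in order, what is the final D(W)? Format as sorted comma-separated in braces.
Answer: {}

Derivation:
Constraint 1 (W < Z) on D(W)={3,4,5,6} D(Z)={4,6,7}: no change
Constraint 2 (Y != W) on D(Y)={3,5,6} D(W)={3,4,5,6}: no change
Constraint 3 (Z + Y = W) on D(Z)={4,6,7} D(Y)={3,5,6} D(W)={3,4,5,6}: Z {4,6,7}->{}; Y {3,5,6}->{}; W {3,4,5,6}->{}
So after all 3 constraints: D(W) = {}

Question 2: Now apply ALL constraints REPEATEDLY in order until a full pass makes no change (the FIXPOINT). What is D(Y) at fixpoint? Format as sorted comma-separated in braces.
pass 0 (initial): D(Y)={3,5,6}
pass 1: W {3,4,5,6}->{}; Y {3,5,6}->{}; Z {4,6,7}->{}
pass 2: no change
Fixpoint after 2 passes: D(Y) = {}

Answer: {}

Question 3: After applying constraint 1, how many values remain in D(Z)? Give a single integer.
Constraint 1 (W < Z) on D(W)={3,4,5,6} D(Z)={4,6,7}: no change
So after constraint 1: D(Z)={4,6,7}, size = 3

Answer: 3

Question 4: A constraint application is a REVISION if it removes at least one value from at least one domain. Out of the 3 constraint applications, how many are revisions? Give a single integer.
Answer: 1

Derivation:
Constraint 1 (W < Z) on D(W)={3,4,5,6} D(Z)={4,6,7}: no change => not a revision
Constraint 2 (Y != W) on D(Y)={3,5,6} D(W)={3,4,5,6}: no change => not a revision
Constraint 3 (Z + Y = W) on D(Z)={4,6,7} D(Y)={3,5,6} D(W)={3,4,5,6}: Z {4,6,7}->{}; Y {3,5,6}->{}; W {3,4,5,6}->{} => REVISION
Total revisions = 1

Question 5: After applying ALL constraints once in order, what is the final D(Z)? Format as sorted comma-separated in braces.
Constraint 1 (W < Z) on D(W)={3,4,5,6} D(Z)={4,6,7}: no change
Constraint 2 (Y != W) on D(Y)={3,5,6} D(W)={3,4,5,6}: no change
Constraint 3 (Z + Y = W) on D(Z)={4,6,7} D(Y)={3,5,6} D(W)={3,4,5,6}: Z {4,6,7}->{}; Y {3,5,6}->{}; W {3,4,5,6}->{}
So after all 3 constraints: D(Z) = {}

Answer: {}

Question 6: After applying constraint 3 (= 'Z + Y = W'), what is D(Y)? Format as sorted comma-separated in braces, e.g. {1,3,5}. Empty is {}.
Constraint 1 (W < Z) on D(W)={3,4,5,6} D(Z)={4,6,7}: no change
Constraint 2 (Y != W) on D(Y)={3,5,6} D(W)={3,4,5,6}: no change
Constraint 3 (Z + Y = W) on D(Z)={4,6,7} D(Y)={3,5,6} D(W)={3,4,5,6}: Z {4,6,7}->{}; Y {3,5,6}->{}; W {3,4,5,6}->{}
So after constraint 3: D(Y) = {}

Answer: {}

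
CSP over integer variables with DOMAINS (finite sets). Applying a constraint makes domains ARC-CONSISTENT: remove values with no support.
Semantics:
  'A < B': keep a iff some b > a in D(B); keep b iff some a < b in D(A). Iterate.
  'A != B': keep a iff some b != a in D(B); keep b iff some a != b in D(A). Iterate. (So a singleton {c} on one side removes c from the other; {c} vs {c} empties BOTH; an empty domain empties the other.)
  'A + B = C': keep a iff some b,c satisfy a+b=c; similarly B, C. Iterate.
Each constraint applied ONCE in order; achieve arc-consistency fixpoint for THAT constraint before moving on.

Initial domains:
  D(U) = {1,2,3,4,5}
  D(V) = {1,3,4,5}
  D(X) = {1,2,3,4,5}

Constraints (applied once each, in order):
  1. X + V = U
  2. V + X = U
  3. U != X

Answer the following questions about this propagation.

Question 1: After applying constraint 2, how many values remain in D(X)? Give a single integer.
Answer: 4

Derivation:
Constraint 1 (X + V = U) on D(X)={1,2,3,4,5} D(V)={1,3,4,5} D(U)={1,2,3,4,5}: X {1,2,3,4,5}->{1,2,3,4}; V {1,3,4,5}->{1,3,4}; U {1,2,3,4,5}->{2,3,4,5}
Constraint 2 (V + X = U) on D(V)={1,3,4} D(X)={1,2,3,4} D(U)={2,3,4,5}: no change
So after constraint 2: D(X)={1,2,3,4}, size = 4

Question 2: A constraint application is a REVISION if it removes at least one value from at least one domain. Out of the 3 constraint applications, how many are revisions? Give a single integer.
Answer: 1

Derivation:
Constraint 1 (X + V = U) on D(X)={1,2,3,4,5} D(V)={1,3,4,5} D(U)={1,2,3,4,5}: X {1,2,3,4,5}->{1,2,3,4}; V {1,3,4,5}->{1,3,4}; U {1,2,3,4,5}->{2,3,4,5} => REVISION
Constraint 2 (V + X = U) on D(V)={1,3,4} D(X)={1,2,3,4} D(U)={2,3,4,5}: no change => not a revision
Constraint 3 (U != X) on D(U)={2,3,4,5} D(X)={1,2,3,4}: no change => not a revision
Total revisions = 1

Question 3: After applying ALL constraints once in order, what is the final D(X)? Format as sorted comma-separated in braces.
Constraint 1 (X + V = U) on D(X)={1,2,3,4,5} D(V)={1,3,4,5} D(U)={1,2,3,4,5}: X {1,2,3,4,5}->{1,2,3,4}; V {1,3,4,5}->{1,3,4}; U {1,2,3,4,5}->{2,3,4,5}
Constraint 2 (V + X = U) on D(V)={1,3,4} D(X)={1,2,3,4} D(U)={2,3,4,5}: no change
Constraint 3 (U != X) on D(U)={2,3,4,5} D(X)={1,2,3,4}: no change
So after all 3 constraints: D(X) = {1,2,3,4}

Answer: {1,2,3,4}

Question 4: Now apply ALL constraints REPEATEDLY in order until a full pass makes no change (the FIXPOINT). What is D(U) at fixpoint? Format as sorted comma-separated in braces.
pass 0 (initial): D(U)={1,2,3,4,5}
pass 1: U {1,2,3,4,5}->{2,3,4,5}; V {1,3,4,5}->{1,3,4}; X {1,2,3,4,5}->{1,2,3,4}
pass 2: no change
Fixpoint after 2 passes: D(U) = {2,3,4,5}

Answer: {2,3,4,5}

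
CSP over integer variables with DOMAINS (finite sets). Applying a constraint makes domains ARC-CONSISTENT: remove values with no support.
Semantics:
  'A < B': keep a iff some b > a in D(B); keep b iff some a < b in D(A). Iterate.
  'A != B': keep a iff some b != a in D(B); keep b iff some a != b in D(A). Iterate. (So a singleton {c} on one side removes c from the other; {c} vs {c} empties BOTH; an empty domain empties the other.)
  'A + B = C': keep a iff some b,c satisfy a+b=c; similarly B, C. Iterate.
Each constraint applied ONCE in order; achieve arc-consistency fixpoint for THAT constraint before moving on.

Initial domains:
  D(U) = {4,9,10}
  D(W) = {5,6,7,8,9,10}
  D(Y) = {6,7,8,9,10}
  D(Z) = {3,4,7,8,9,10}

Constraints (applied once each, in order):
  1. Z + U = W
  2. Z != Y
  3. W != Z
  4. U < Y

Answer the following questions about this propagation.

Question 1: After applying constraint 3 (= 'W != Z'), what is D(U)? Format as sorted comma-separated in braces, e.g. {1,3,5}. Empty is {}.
Constraint 1 (Z + U = W) on D(Z)={3,4,7,8,9,10} D(U)={4,9,10} D(W)={5,6,7,8,9,10}: Z {3,4,7,8,9,10}->{3,4}; U {4,9,10}->{4}; W {5,6,7,8,9,10}->{7,8}
Constraint 2 (Z != Y) on D(Z)={3,4} D(Y)={6,7,8,9,10}: no change
Constraint 3 (W != Z) on D(W)={7,8} D(Z)={3,4}: no change
So after constraint 3: D(U) = {4}

Answer: {4}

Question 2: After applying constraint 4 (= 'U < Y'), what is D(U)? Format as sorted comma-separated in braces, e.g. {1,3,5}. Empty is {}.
Answer: {4}

Derivation:
Constraint 1 (Z + U = W) on D(Z)={3,4,7,8,9,10} D(U)={4,9,10} D(W)={5,6,7,8,9,10}: Z {3,4,7,8,9,10}->{3,4}; U {4,9,10}->{4}; W {5,6,7,8,9,10}->{7,8}
Constraint 2 (Z != Y) on D(Z)={3,4} D(Y)={6,7,8,9,10}: no change
Constraint 3 (W != Z) on D(W)={7,8} D(Z)={3,4}: no change
Constraint 4 (U < Y) on D(U)={4} D(Y)={6,7,8,9,10}: no change
So after constraint 4: D(U) = {4}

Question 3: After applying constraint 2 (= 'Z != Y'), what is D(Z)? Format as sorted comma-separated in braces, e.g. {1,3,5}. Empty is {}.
Answer: {3,4}

Derivation:
Constraint 1 (Z + U = W) on D(Z)={3,4,7,8,9,10} D(U)={4,9,10} D(W)={5,6,7,8,9,10}: Z {3,4,7,8,9,10}->{3,4}; U {4,9,10}->{4}; W {5,6,7,8,9,10}->{7,8}
Constraint 2 (Z != Y) on D(Z)={3,4} D(Y)={6,7,8,9,10}: no change
So after constraint 2: D(Z) = {3,4}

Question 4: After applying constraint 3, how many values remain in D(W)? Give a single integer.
Answer: 2

Derivation:
Constraint 1 (Z + U = W) on D(Z)={3,4,7,8,9,10} D(U)={4,9,10} D(W)={5,6,7,8,9,10}: Z {3,4,7,8,9,10}->{3,4}; U {4,9,10}->{4}; W {5,6,7,8,9,10}->{7,8}
Constraint 2 (Z != Y) on D(Z)={3,4} D(Y)={6,7,8,9,10}: no change
Constraint 3 (W != Z) on D(W)={7,8} D(Z)={3,4}: no change
So after constraint 3: D(W)={7,8}, size = 2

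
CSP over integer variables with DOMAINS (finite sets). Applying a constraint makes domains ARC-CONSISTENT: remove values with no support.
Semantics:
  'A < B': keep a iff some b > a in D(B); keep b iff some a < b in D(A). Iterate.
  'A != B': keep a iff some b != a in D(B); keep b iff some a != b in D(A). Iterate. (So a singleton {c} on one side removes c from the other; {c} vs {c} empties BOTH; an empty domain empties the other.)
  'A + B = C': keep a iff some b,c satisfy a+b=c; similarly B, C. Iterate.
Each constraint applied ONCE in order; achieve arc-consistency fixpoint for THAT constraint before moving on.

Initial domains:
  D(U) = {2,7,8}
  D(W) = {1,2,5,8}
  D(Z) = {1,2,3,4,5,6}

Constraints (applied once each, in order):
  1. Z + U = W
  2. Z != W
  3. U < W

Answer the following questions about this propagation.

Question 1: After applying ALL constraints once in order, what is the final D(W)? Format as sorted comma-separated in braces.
Answer: {5,8}

Derivation:
Constraint 1 (Z + U = W) on D(Z)={1,2,3,4,5,6} D(U)={2,7,8} D(W)={1,2,5,8}: Z {1,2,3,4,5,6}->{1,3,6}; U {2,7,8}->{2,7}; W {1,2,5,8}->{5,8}
Constraint 2 (Z != W) on D(Z)={1,3,6} D(W)={5,8}: no change
Constraint 3 (U < W) on D(U)={2,7} D(W)={5,8}: no change
So after all 3 constraints: D(W) = {5,8}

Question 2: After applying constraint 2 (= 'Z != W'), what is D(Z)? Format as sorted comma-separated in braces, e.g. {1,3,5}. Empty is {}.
Constraint 1 (Z + U = W) on D(Z)={1,2,3,4,5,6} D(U)={2,7,8} D(W)={1,2,5,8}: Z {1,2,3,4,5,6}->{1,3,6}; U {2,7,8}->{2,7}; W {1,2,5,8}->{5,8}
Constraint 2 (Z != W) on D(Z)={1,3,6} D(W)={5,8}: no change
So after constraint 2: D(Z) = {1,3,6}

Answer: {1,3,6}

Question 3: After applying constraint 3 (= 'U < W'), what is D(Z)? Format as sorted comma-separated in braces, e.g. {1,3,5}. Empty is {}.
Answer: {1,3,6}

Derivation:
Constraint 1 (Z + U = W) on D(Z)={1,2,3,4,5,6} D(U)={2,7,8} D(W)={1,2,5,8}: Z {1,2,3,4,5,6}->{1,3,6}; U {2,7,8}->{2,7}; W {1,2,5,8}->{5,8}
Constraint 2 (Z != W) on D(Z)={1,3,6} D(W)={5,8}: no change
Constraint 3 (U < W) on D(U)={2,7} D(W)={5,8}: no change
So after constraint 3: D(Z) = {1,3,6}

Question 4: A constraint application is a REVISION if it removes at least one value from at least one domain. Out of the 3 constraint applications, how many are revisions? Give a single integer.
Constraint 1 (Z + U = W) on D(Z)={1,2,3,4,5,6} D(U)={2,7,8} D(W)={1,2,5,8}: Z {1,2,3,4,5,6}->{1,3,6}; U {2,7,8}->{2,7}; W {1,2,5,8}->{5,8} => REVISION
Constraint 2 (Z != W) on D(Z)={1,3,6} D(W)={5,8}: no change => not a revision
Constraint 3 (U < W) on D(U)={2,7} D(W)={5,8}: no change => not a revision
Total revisions = 1

Answer: 1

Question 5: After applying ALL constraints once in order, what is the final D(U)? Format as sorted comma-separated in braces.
Constraint 1 (Z + U = W) on D(Z)={1,2,3,4,5,6} D(U)={2,7,8} D(W)={1,2,5,8}: Z {1,2,3,4,5,6}->{1,3,6}; U {2,7,8}->{2,7}; W {1,2,5,8}->{5,8}
Constraint 2 (Z != W) on D(Z)={1,3,6} D(W)={5,8}: no change
Constraint 3 (U < W) on D(U)={2,7} D(W)={5,8}: no change
So after all 3 constraints: D(U) = {2,7}

Answer: {2,7}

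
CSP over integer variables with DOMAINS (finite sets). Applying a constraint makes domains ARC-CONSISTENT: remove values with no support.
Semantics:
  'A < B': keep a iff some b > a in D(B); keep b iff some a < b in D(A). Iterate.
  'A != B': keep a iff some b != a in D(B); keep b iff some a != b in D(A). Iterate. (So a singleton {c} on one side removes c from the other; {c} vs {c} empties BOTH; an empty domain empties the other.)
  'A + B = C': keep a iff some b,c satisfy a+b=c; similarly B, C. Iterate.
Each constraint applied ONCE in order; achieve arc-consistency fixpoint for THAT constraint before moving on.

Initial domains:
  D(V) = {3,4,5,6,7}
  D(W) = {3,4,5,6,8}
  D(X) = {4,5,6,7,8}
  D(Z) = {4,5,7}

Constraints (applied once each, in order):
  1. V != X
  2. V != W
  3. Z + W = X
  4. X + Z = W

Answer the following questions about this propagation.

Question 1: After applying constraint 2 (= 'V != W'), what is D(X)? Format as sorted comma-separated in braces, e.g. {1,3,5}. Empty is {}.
Answer: {4,5,6,7,8}

Derivation:
Constraint 1 (V != X) on D(V)={3,4,5,6,7} D(X)={4,5,6,7,8}: no change
Constraint 2 (V != W) on D(V)={3,4,5,6,7} D(W)={3,4,5,6,8}: no change
So after constraint 2: D(X) = {4,5,6,7,8}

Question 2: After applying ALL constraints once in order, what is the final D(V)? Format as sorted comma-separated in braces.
Constraint 1 (V != X) on D(V)={3,4,5,6,7} D(X)={4,5,6,7,8}: no change
Constraint 2 (V != W) on D(V)={3,4,5,6,7} D(W)={3,4,5,6,8}: no change
Constraint 3 (Z + W = X) on D(Z)={4,5,7} D(W)={3,4,5,6,8} D(X)={4,5,6,7,8}: Z {4,5,7}->{4,5}; W {3,4,5,6,8}->{3,4}; X {4,5,6,7,8}->{7,8}
Constraint 4 (X + Z = W) on D(X)={7,8} D(Z)={4,5} D(W)={3,4}: X {7,8}->{}; Z {4,5}->{}; W {3,4}->{}
So after all 4 constraints: D(V) = {3,4,5,6,7}

Answer: {3,4,5,6,7}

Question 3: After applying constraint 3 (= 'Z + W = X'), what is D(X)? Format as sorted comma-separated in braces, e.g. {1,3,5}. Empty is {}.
Constraint 1 (V != X) on D(V)={3,4,5,6,7} D(X)={4,5,6,7,8}: no change
Constraint 2 (V != W) on D(V)={3,4,5,6,7} D(W)={3,4,5,6,8}: no change
Constraint 3 (Z + W = X) on D(Z)={4,5,7} D(W)={3,4,5,6,8} D(X)={4,5,6,7,8}: Z {4,5,7}->{4,5}; W {3,4,5,6,8}->{3,4}; X {4,5,6,7,8}->{7,8}
So after constraint 3: D(X) = {7,8}

Answer: {7,8}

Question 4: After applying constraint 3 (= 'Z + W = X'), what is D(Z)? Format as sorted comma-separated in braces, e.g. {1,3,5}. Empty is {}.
Answer: {4,5}

Derivation:
Constraint 1 (V != X) on D(V)={3,4,5,6,7} D(X)={4,5,6,7,8}: no change
Constraint 2 (V != W) on D(V)={3,4,5,6,7} D(W)={3,4,5,6,8}: no change
Constraint 3 (Z + W = X) on D(Z)={4,5,7} D(W)={3,4,5,6,8} D(X)={4,5,6,7,8}: Z {4,5,7}->{4,5}; W {3,4,5,6,8}->{3,4}; X {4,5,6,7,8}->{7,8}
So after constraint 3: D(Z) = {4,5}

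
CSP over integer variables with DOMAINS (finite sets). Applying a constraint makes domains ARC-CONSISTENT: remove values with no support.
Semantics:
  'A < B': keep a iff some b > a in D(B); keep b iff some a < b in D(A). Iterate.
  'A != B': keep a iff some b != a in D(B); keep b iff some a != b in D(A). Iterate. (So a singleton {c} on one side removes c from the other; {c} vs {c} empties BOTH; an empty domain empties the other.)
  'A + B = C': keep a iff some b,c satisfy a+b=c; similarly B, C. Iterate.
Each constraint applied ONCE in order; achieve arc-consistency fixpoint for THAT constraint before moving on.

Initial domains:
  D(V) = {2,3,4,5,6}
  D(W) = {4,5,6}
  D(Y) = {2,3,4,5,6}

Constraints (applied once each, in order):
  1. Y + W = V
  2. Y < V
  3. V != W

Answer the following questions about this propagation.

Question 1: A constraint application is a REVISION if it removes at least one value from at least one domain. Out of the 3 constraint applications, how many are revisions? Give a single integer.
Constraint 1 (Y + W = V) on D(Y)={2,3,4,5,6} D(W)={4,5,6} D(V)={2,3,4,5,6}: Y {2,3,4,5,6}->{2}; W {4,5,6}->{4}; V {2,3,4,5,6}->{6} => REVISION
Constraint 2 (Y < V) on D(Y)={2} D(V)={6}: no change => not a revision
Constraint 3 (V != W) on D(V)={6} D(W)={4}: no change => not a revision
Total revisions = 1

Answer: 1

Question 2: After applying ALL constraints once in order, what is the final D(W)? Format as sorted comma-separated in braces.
Answer: {4}

Derivation:
Constraint 1 (Y + W = V) on D(Y)={2,3,4,5,6} D(W)={4,5,6} D(V)={2,3,4,5,6}: Y {2,3,4,5,6}->{2}; W {4,5,6}->{4}; V {2,3,4,5,6}->{6}
Constraint 2 (Y < V) on D(Y)={2} D(V)={6}: no change
Constraint 3 (V != W) on D(V)={6} D(W)={4}: no change
So after all 3 constraints: D(W) = {4}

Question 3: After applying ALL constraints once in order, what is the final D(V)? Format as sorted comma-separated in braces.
Answer: {6}

Derivation:
Constraint 1 (Y + W = V) on D(Y)={2,3,4,5,6} D(W)={4,5,6} D(V)={2,3,4,5,6}: Y {2,3,4,5,6}->{2}; W {4,5,6}->{4}; V {2,3,4,5,6}->{6}
Constraint 2 (Y < V) on D(Y)={2} D(V)={6}: no change
Constraint 3 (V != W) on D(V)={6} D(W)={4}: no change
So after all 3 constraints: D(V) = {6}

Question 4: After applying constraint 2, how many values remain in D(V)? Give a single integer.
Constraint 1 (Y + W = V) on D(Y)={2,3,4,5,6} D(W)={4,5,6} D(V)={2,3,4,5,6}: Y {2,3,4,5,6}->{2}; W {4,5,6}->{4}; V {2,3,4,5,6}->{6}
Constraint 2 (Y < V) on D(Y)={2} D(V)={6}: no change
So after constraint 2: D(V)={6}, size = 1

Answer: 1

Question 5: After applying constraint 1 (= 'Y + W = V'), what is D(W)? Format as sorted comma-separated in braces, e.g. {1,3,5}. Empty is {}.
Constraint 1 (Y + W = V) on D(Y)={2,3,4,5,6} D(W)={4,5,6} D(V)={2,3,4,5,6}: Y {2,3,4,5,6}->{2}; W {4,5,6}->{4}; V {2,3,4,5,6}->{6}
So after constraint 1: D(W) = {4}

Answer: {4}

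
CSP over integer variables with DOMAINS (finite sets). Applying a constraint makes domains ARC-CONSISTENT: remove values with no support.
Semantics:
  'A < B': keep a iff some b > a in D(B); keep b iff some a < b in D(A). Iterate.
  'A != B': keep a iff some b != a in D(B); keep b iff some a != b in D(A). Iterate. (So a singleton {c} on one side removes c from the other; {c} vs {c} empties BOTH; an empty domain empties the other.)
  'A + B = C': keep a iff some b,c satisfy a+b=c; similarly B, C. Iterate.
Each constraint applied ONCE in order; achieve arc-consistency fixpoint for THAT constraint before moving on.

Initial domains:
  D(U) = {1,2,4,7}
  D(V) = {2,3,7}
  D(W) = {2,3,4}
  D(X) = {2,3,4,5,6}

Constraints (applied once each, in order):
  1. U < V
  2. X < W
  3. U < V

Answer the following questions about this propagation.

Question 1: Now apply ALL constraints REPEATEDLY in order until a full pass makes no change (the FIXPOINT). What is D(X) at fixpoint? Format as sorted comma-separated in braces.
pass 0 (initial): D(X)={2,3,4,5,6}
pass 1: U {1,2,4,7}->{1,2,4}; W {2,3,4}->{3,4}; X {2,3,4,5,6}->{2,3}
pass 2: no change
Fixpoint after 2 passes: D(X) = {2,3}

Answer: {2,3}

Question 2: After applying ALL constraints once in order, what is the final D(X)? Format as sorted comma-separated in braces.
Constraint 1 (U < V) on D(U)={1,2,4,7} D(V)={2,3,7}: U {1,2,4,7}->{1,2,4}
Constraint 2 (X < W) on D(X)={2,3,4,5,6} D(W)={2,3,4}: X {2,3,4,5,6}->{2,3}; W {2,3,4}->{3,4}
Constraint 3 (U < V) on D(U)={1,2,4} D(V)={2,3,7}: no change
So after all 3 constraints: D(X) = {2,3}

Answer: {2,3}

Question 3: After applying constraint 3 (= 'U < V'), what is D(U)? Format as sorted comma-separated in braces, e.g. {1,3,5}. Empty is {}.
Constraint 1 (U < V) on D(U)={1,2,4,7} D(V)={2,3,7}: U {1,2,4,7}->{1,2,4}
Constraint 2 (X < W) on D(X)={2,3,4,5,6} D(W)={2,3,4}: X {2,3,4,5,6}->{2,3}; W {2,3,4}->{3,4}
Constraint 3 (U < V) on D(U)={1,2,4} D(V)={2,3,7}: no change
So after constraint 3: D(U) = {1,2,4}

Answer: {1,2,4}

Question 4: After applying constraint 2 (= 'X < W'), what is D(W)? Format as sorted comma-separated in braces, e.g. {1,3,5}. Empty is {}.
Answer: {3,4}

Derivation:
Constraint 1 (U < V) on D(U)={1,2,4,7} D(V)={2,3,7}: U {1,2,4,7}->{1,2,4}
Constraint 2 (X < W) on D(X)={2,3,4,5,6} D(W)={2,3,4}: X {2,3,4,5,6}->{2,3}; W {2,3,4}->{3,4}
So after constraint 2: D(W) = {3,4}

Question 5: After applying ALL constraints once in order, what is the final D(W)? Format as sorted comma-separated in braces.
Constraint 1 (U < V) on D(U)={1,2,4,7} D(V)={2,3,7}: U {1,2,4,7}->{1,2,4}
Constraint 2 (X < W) on D(X)={2,3,4,5,6} D(W)={2,3,4}: X {2,3,4,5,6}->{2,3}; W {2,3,4}->{3,4}
Constraint 3 (U < V) on D(U)={1,2,4} D(V)={2,3,7}: no change
So after all 3 constraints: D(W) = {3,4}

Answer: {3,4}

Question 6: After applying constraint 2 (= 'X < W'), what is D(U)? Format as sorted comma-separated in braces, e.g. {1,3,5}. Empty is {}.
Answer: {1,2,4}

Derivation:
Constraint 1 (U < V) on D(U)={1,2,4,7} D(V)={2,3,7}: U {1,2,4,7}->{1,2,4}
Constraint 2 (X < W) on D(X)={2,3,4,5,6} D(W)={2,3,4}: X {2,3,4,5,6}->{2,3}; W {2,3,4}->{3,4}
So after constraint 2: D(U) = {1,2,4}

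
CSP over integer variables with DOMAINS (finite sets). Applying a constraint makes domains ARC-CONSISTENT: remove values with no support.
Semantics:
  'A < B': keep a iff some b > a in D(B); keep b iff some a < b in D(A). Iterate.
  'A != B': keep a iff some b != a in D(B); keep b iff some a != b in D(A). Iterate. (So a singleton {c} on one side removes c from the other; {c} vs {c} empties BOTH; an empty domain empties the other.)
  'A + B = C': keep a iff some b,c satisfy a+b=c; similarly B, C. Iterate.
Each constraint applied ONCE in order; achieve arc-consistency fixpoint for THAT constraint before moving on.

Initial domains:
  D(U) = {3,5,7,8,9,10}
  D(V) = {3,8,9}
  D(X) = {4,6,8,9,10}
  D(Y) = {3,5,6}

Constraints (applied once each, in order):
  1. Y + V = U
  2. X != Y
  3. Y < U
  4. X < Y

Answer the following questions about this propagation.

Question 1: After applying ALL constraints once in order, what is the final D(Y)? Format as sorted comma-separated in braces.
Answer: {5,6}

Derivation:
Constraint 1 (Y + V = U) on D(Y)={3,5,6} D(V)={3,8,9} D(U)={3,5,7,8,9,10}: Y {3,5,6}->{5,6}; V {3,8,9}->{3}; U {3,5,7,8,9,10}->{8,9}
Constraint 2 (X != Y) on D(X)={4,6,8,9,10} D(Y)={5,6}: no change
Constraint 3 (Y < U) on D(Y)={5,6} D(U)={8,9}: no change
Constraint 4 (X < Y) on D(X)={4,6,8,9,10} D(Y)={5,6}: X {4,6,8,9,10}->{4}
So after all 4 constraints: D(Y) = {5,6}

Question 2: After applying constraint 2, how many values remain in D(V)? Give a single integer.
Constraint 1 (Y + V = U) on D(Y)={3,5,6} D(V)={3,8,9} D(U)={3,5,7,8,9,10}: Y {3,5,6}->{5,6}; V {3,8,9}->{3}; U {3,5,7,8,9,10}->{8,9}
Constraint 2 (X != Y) on D(X)={4,6,8,9,10} D(Y)={5,6}: no change
So after constraint 2: D(V)={3}, size = 1

Answer: 1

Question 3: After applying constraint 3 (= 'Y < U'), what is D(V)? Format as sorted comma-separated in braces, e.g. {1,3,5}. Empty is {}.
Constraint 1 (Y + V = U) on D(Y)={3,5,6} D(V)={3,8,9} D(U)={3,5,7,8,9,10}: Y {3,5,6}->{5,6}; V {3,8,9}->{3}; U {3,5,7,8,9,10}->{8,9}
Constraint 2 (X != Y) on D(X)={4,6,8,9,10} D(Y)={5,6}: no change
Constraint 3 (Y < U) on D(Y)={5,6} D(U)={8,9}: no change
So after constraint 3: D(V) = {3}

Answer: {3}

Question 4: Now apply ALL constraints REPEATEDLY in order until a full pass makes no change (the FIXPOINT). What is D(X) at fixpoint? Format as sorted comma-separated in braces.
Answer: {4}

Derivation:
pass 0 (initial): D(X)={4,6,8,9,10}
pass 1: U {3,5,7,8,9,10}->{8,9}; V {3,8,9}->{3}; X {4,6,8,9,10}->{4}; Y {3,5,6}->{5,6}
pass 2: no change
Fixpoint after 2 passes: D(X) = {4}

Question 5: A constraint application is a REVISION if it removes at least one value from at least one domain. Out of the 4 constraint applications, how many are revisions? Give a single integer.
Constraint 1 (Y + V = U) on D(Y)={3,5,6} D(V)={3,8,9} D(U)={3,5,7,8,9,10}: Y {3,5,6}->{5,6}; V {3,8,9}->{3}; U {3,5,7,8,9,10}->{8,9} => REVISION
Constraint 2 (X != Y) on D(X)={4,6,8,9,10} D(Y)={5,6}: no change => not a revision
Constraint 3 (Y < U) on D(Y)={5,6} D(U)={8,9}: no change => not a revision
Constraint 4 (X < Y) on D(X)={4,6,8,9,10} D(Y)={5,6}: X {4,6,8,9,10}->{4} => REVISION
Total revisions = 2

Answer: 2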